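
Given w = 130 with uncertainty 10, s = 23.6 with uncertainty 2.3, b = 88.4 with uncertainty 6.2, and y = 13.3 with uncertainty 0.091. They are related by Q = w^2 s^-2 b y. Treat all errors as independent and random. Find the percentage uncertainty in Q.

For a monomial Q ∝ w^2, s^-2, b, y, fractional errors add in quadrature:
  (2·δw/w)² = (2×0.0769)² = 0.0237;  (-2·δs/s)² = (-2×0.0975)² = 0.0380;  (1·δb/b)² = (1×0.0701)² = 0.00492;  (1·δy/y)² = (1×0.00684)² = 4.68e-05
δQ/Q = √(0.0666) = 0.258

25.8%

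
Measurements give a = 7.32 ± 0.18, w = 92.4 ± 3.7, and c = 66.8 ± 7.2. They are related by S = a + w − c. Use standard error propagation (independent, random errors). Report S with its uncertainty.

For a sum/difference, combine absolute errors in quadrature:
  (δa)² = 0.0324;  (δw)² = 13.7;  (δc)² = 51.8
δS = √(65.6) = 8.10
S = 32.9.

32.9 ± 8.10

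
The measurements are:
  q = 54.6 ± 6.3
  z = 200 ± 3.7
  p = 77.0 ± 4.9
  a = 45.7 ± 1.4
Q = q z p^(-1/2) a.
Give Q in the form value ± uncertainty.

Relative error in a monomial: (δQ/Q)² = Σ (nᵢ · δxᵢ/xᵢ)².
  (1·δq/q)² = (1×0.115)² = 0.0133;  (1·δz/z)² = (1×0.0185)² = 0.000342;  (−½·δp/p)² = (-0.5×0.0636)² = 0.00101;  (1·δa/a)² = (1×0.0306)² = 0.000938
δQ/Q = √(0.0156) = 0.125
Q = 56900, so δQ = 0.125 × 56900 = 7100.

56900 ± 7100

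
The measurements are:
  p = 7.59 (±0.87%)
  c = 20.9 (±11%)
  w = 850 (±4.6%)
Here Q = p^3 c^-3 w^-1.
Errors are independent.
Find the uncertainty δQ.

1.88e-05

Products/powers → add relative errors in quadrature, weighted by exponent:
  (3·δp/p)² = (3×0.00870)² = 0.000681;  (-3·δc/c)² = (-3×0.110)² = 0.109;  (-1·δw/w)² = (-1×0.0460)² = 0.00212
δQ/Q = √(0.112) = 0.334
Q = 5.63e-05, so δQ = 0.334 × 5.63e-05 = 1.88e-05.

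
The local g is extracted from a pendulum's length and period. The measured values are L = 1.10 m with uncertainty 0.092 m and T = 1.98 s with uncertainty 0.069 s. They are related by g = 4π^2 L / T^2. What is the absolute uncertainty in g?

1.21 m/s^2

g is a product of powers, so relative uncertainties combine in quadrature:
  (1·δL/L)² = (1×0.0836)² = 0.00700;  (-2·δT/T)² = (-2×0.0348)² = 0.00486
δg/g = √(0.0119) = 0.109
g = 11.1 m/s^2, so δg = 0.109 × 11.1 = 1.21 m/s^2.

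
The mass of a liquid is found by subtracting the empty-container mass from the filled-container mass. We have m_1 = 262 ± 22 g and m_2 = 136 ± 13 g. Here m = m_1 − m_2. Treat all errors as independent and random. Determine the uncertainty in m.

25.6 g

Absolute uncertainties add in quadrature for a linear combination:
  (δm_1)² = 484;  (δm_2)² = 169
δm = √(653) = 25.6 g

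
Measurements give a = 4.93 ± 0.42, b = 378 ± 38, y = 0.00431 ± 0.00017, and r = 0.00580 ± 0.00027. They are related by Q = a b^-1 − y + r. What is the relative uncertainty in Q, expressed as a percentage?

12.0%

Let p = a·b^-1 = 0.0130. δp/p = √((1·δa/a)² + (-1·δb/b)²) = √(0.00726 + 0.0101) = 0.132, so δp = 0.00172.
Q = p − y + r: δQ = √(δp² + δy² + δr²) = √(2.95e-06 + 2.89e-08 + 7.29e-08) = 0.00175
Q = 0.0145, so δQ/Q = 0.00175/0.0145 = 0.120.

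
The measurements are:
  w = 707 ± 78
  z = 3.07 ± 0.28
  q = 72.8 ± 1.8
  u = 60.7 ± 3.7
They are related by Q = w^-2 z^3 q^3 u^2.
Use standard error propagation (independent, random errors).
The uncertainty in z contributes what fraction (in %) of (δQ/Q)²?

(δQ/Q)² = (-2·δw/w)² + (3·δz/z)² + (3·δq/q)² + (2·δu/u)²
  w term: (-2×0.110)² = 0.0487
  z term: (3×0.0912)² = 0.0749
  q term: (3×0.0247)² = 0.00550
  u term: (2×0.0610)² = 0.0149
Total = 0.144. Share from z = 0.0749/0.144 = 0.520.

52.0%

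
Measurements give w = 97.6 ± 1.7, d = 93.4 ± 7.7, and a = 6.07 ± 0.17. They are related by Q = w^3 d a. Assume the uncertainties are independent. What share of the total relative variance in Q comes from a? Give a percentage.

7.61%

(δQ/Q)² = (3·δw/w)² + (1·δd/d)² + (1·δa/a)²
  w term: (3×0.0174)² = 0.00273
  d term: (1×0.0824)² = 0.00680
  a term: (1×0.0280)² = 0.000784
Total = 0.0103. Share from a = 0.000784/0.0103 = 0.0761.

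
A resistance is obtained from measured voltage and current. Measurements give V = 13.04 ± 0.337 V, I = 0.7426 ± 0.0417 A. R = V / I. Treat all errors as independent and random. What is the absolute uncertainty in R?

R is a product of powers, so relative uncertainties combine in quadrature:
  (1·δV/V)² = (1×0.0258)² = 0.000668;  (-1·δI/I)² = (-1×0.0562)² = 0.00315
δR/R = √(0.00382) = 0.0618
R = 17.56 Ω, so δR = 0.0618 × 17.56 = 1.09 Ω.

1.09 Ω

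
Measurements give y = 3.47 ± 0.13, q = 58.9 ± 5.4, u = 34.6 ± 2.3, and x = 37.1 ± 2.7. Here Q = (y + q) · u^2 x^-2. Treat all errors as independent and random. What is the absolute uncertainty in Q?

Let w = y + q = 62.4. δw = √(δy² + δq²) = √(0.0169 + 29.2) = 5.40, so δw/w = 0.0866.
Q is then a monomial in w, u, x:
δQ/Q = √((δw/w)² + (2·δu/u)² + (-2·δx/x)²) = √(0.00750 + 0.0177 + 0.0212) = 0.215
Q = 54.2, so δQ = 0.215 × 54.2 = 11.7.

11.7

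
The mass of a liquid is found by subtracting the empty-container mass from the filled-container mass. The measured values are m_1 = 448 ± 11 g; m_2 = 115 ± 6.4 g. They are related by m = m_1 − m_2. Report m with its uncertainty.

333 ± 12.7 g

m is a linear combination, so absolute uncertainties add in quadrature:
  (δm_1)² = 121;  (δm_2)² = 41.0
δm = √(162) = 12.7 g
m = 333 g.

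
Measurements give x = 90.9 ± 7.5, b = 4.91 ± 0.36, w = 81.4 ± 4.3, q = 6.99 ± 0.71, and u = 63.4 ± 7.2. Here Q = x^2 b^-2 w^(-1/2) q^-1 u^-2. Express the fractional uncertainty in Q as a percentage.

Q is a product of powers, so relative uncertainties combine in quadrature:
  (2·δx/x)² = (2×0.0825)² = 0.0272;  (-2·δb/b)² = (-2×0.0733)² = 0.0215;  (−½·δw/w)² = (-0.5×0.0528)² = 0.000698;  (-1·δq/q)² = (-1×0.102)² = 0.0103;  (-2·δu/u)² = (-2×0.114)² = 0.0516
δQ/Q = √(0.111) = 0.334

33.4%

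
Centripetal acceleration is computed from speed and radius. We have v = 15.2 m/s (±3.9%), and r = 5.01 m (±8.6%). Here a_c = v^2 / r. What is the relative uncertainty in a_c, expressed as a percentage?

11.6%

Relative error in a monomial: (δa_c/a_c)² = Σ (nᵢ · δxᵢ/xᵢ)².
  (2·δv/v)² = (2×0.0390)² = 0.00608;  (-1·δr/r)² = (-1×0.0860)² = 0.00740
δa_c/a_c = √(0.0135) = 0.116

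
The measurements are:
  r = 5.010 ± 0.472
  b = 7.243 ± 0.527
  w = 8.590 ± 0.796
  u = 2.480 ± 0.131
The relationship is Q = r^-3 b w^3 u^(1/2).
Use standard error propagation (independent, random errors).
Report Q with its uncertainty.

57.49 ± 23.2

Relative error in a monomial: (δQ/Q)² = Σ (nᵢ · δxᵢ/xᵢ)².
  (-3·δr/r)² = (-3×0.0942)² = 0.0799;  (1·δb/b)² = (1×0.0728)² = 0.00529;  (3·δw/w)² = (3×0.0927)² = 0.0773;  (½·δu/u)² = (0.5×0.0528)² = 0.000698
δQ/Q = √(0.163) = 0.404
Q = 57.49, so δQ = 0.404 × 57.49 = 23.2.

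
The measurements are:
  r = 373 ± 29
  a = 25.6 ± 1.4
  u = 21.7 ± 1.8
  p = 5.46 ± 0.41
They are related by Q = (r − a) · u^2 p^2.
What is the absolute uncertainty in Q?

1.16e+06

Let w = r − a = 347. δw = √(δr² + δa²) = √(841 + 1.96) = 29.0, so δw/w = 0.0836.
Q is then a monomial in w, u, p:
δQ/Q = √((δw/w)² + (2·δu/u)² + (2·δp/p)²) = √(0.00698 + 0.0275 + 0.0226) = 0.239
Q = 4.88e+06, so δQ = 0.239 × 4.88e+06 = 1.16e+06.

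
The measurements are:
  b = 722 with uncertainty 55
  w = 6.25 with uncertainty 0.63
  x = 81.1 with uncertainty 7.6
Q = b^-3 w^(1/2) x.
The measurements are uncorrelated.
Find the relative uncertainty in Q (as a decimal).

0.252

Since Q is a product/quotient, work with relative uncertainties:
  (-3·δb/b)² = (-3×0.0762)² = 0.0522;  (½·δw/w)² = (0.5×0.101)² = 0.00254;  (1·δx/x)² = (1×0.0937)² = 0.00878
δQ/Q = √(0.0635) = 0.252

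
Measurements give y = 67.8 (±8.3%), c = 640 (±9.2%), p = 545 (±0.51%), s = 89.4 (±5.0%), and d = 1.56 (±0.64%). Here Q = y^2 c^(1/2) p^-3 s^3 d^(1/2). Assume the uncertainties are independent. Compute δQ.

Relative error in a monomial: (δQ/Q)² = Σ (nᵢ · δxᵢ/xᵢ)².
  (2·δy/y)² = (2×0.0830)² = 0.0276;  (½·δc/c)² = (0.5×0.0920)² = 0.00212;  (-3·δp/p)² = (-3×0.00510)² = 0.000234;  (3·δs/s)² = (3×0.0500)² = 0.0225;  (½·δd/d)² = (0.5×0.00640)² = 1.02e-05
δQ/Q = √(0.0524) = 0.229
Q = 641, so δQ = 0.229 × 641 = 147.

147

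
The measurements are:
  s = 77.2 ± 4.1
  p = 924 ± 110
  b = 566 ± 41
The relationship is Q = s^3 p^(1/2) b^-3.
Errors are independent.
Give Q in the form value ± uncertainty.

For a monomial Q ∝ s^3, p^(1/2), b^-3, fractional errors add in quadrature:
  (3·δs/s)² = (3×0.0531)² = 0.0254;  (½·δp/p)² = (0.5×0.119)² = 0.00354;  (-3·δb/b)² = (-3×0.0724)² = 0.0472
δQ/Q = √(0.0762) = 0.276
Q = 0.0771, so δQ = 0.276 × 0.0771 = 0.0213.

0.0771 ± 0.0213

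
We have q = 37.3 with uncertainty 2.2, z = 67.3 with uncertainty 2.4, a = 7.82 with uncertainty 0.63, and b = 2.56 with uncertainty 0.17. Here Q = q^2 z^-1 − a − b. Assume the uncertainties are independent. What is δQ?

2.63

Let p = q^2·z^-1 = 20.7. δp/p = √((2·δq/q)² + (-1·δz/z)²) = √(0.0139 + 0.00127) = 0.123, so δp = 2.55.
Q = p − a − b: δQ = √(δp² + δa² + δb²) = √(6.49 + 0.397 + 0.0289) = 2.63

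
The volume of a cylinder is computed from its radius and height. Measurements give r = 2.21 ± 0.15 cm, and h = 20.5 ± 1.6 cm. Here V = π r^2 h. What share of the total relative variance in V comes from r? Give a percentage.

75.2%

(δV/V)² = (2·δr/r)² + (1·δh/h)²
  r term: (2×0.0679)² = 0.0184
  h term: (1×0.0780)² = 0.00609
Total = 0.0245. Share from r = 0.0184/0.0245 = 0.752.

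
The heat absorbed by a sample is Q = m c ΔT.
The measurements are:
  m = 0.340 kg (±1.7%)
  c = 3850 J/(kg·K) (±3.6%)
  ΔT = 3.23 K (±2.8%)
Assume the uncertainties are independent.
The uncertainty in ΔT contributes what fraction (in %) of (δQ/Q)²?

(δQ/Q)² = (1·δm/m)² + (1·δc/c)² + (1·δΔT/ΔT)²
  m term: (1×0.0170)² = 0.000289
  c term: (1×0.0360)² = 0.00130
  ΔT term: (1×0.0280)² = 0.000784
Total = 0.00237. Share from ΔT = 0.000784/0.00237 = 0.331.

33.1%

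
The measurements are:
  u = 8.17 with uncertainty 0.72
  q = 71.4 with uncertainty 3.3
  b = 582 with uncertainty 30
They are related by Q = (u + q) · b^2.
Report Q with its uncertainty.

Let w = u + q = 79.6. δw = √(δu² + δq²) = √(0.518 + 10.9) = 3.38, so δw/w = 0.0424.
Q is then a monomial in w, b:
δQ/Q = √((δw/w)² + (2·δb/b)²) = √(0.00180 + 0.0106) = 0.111
Q = 2.7e+07, so δQ = 0.111 × 2.7e+07 = 3e+06.

(2.70 ± 0.300) × 10^7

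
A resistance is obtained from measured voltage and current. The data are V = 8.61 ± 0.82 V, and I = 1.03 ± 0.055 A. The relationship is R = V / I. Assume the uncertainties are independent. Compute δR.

R is a product of powers, so relative uncertainties combine in quadrature:
  (1·δV/V)² = (1×0.0952)² = 0.00907;  (-1·δI/I)² = (-1×0.0534)² = 0.00285
δR/R = √(0.0119) = 0.109
R = 8.36 Ω, so δR = 0.109 × 8.36 = 0.913 Ω.

0.913 Ω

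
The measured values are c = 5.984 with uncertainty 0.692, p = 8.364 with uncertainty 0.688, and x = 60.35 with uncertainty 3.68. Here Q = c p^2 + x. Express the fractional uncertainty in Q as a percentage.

17.6%

Let w = c·p^2 = 418.6. δw/w = √((1·δc/c)² + (2·δp/p)²) = √(0.0134 + 0.0271) = 0.201, so δw = 84.2.
Q = w + x: δQ = √(δw² + δx²) = √(7090 + 13.5) = 84.3
Q = 479.0, so δQ/Q = 84.3/479.0 = 0.176.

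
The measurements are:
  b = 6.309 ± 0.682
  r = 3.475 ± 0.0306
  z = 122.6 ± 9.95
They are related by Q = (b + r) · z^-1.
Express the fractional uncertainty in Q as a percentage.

10.7%

Let u = b + r = 9.784. δu = √(δb² + δr²) = √(0.465 + 0.000936) = 0.683, so δu/u = 0.0698.
Q is then a monomial in u, z:
δQ/Q = √((δu/u)² + (-1·δz/z)²) = √(0.00487 + 0.00659) = 0.107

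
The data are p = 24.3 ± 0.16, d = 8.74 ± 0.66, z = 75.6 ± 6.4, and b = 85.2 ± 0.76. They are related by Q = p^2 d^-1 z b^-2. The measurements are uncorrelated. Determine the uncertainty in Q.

0.0813

For a monomial Q ∝ p^2, d^-1, z, b^-2, fractional errors add in quadrature:
  (2·δp/p)² = (2×0.00658)² = 0.000173;  (-1·δd/d)² = (-1×0.0755)² = 0.00570;  (1·δz/z)² = (1×0.0847)² = 0.00717;  (-2·δb/b)² = (-2×0.00892)² = 0.000318
δQ/Q = √(0.0134) = 0.116
Q = 0.704, so δQ = 0.116 × 0.704 = 0.0813.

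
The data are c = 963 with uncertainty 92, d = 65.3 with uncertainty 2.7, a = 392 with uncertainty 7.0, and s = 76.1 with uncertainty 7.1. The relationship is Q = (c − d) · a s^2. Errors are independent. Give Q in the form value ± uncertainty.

(2.04 ± 0.435) × 10^9

Let u = c − d = 898. δu = √(δc² + δd²) = √(8460 + 7.29) = 92.0, so δu/u = 0.103.
Q is then a monomial in u, a, s:
δQ/Q = √((δu/u)² + (1·δa/a)² + (2·δs/s)²) = √(0.0105 + 0.000319 + 0.0348) = 0.214
Q = 2.04e+09, so δQ = 0.214 × 2.04e+09 = 4.35e+08.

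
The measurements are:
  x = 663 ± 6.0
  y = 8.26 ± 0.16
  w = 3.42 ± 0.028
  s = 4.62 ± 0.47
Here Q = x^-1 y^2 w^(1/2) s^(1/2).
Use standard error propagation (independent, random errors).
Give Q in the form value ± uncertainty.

Each factor contributes (exponent × relative error)² to (δQ/Q)²:
  (-1·δx/x)² = (-1×0.00905)² = 8.19e-05;  (2·δy/y)² = (2×0.0194)² = 0.00150;  (½·δw/w)² = (0.5×0.00819)² = 1.68e-05;  (½·δs/s)² = (0.5×0.102)² = 0.00259
δQ/Q = √(0.00419) = 0.0647
Q = 0.409, so δQ = 0.0647 × 0.409 = 0.0265.

0.409 ± 0.0265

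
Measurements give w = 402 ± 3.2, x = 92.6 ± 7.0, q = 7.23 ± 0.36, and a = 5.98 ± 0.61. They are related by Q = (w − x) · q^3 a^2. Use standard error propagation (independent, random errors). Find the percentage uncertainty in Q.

Let u = w − x = 309. δu = √(δw² + δx²) = √(10.2 + 49.0) = 7.70, so δu/u = 0.0249.
Q is then a monomial in u, q, a:
δQ/Q = √((δu/u)² + (3·δq/q)² + (2·δa/a)²) = √(0.000619 + 0.0223 + 0.0416) = 0.254

25.4%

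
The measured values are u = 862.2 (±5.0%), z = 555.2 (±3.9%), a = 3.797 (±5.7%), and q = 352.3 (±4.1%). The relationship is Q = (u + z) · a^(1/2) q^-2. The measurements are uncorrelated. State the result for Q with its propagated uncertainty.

0.02225 ± 0.00207

Let w = u + z = 1417. δw = √(δu² + δz²) = √(1860 + 469) = 48.2, so δw/w = 0.0340.
Q is then a monomial in w, a, q:
δQ/Q = √((δw/w)² + (½·δa/a)² + (-2·δq/q)²) = √(0.00116 + 0.000812 + 0.00672) = 0.0932
Q = 0.02225, so δQ = 0.0932 × 0.02225 = 0.00207.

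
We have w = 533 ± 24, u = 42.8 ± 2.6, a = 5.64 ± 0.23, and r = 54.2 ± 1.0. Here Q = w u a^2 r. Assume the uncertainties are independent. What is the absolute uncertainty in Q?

Since Q is a product/quotient, work with relative uncertainties:
  (1·δw/w)² = (1×0.0450)² = 0.00203;  (1·δu/u)² = (1×0.0607)² = 0.00369;  (2·δa/a)² = (2×0.0408)² = 0.00665;  (1·δr/r)² = (1×0.0185)² = 0.000340
δQ/Q = √(0.0127) = 0.113
Q = 3.93e+07, so δQ = 0.113 × 3.93e+07 = 4.43e+06.

4.43e+06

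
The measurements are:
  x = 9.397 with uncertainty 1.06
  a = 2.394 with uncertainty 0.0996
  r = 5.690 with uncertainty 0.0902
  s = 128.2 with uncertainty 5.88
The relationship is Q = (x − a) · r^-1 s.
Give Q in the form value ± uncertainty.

Let u = x − a = 7.003. δu = √(δx² + δa²) = √(1.12 + 0.00992) = 1.06, so δu/u = 0.152.
Q is then a monomial in u, r, s:
δQ/Q = √((δu/u)² + (-1·δr/r)² + (1·δs/s)²) = √(0.0231 + 0.000251 + 0.00210) = 0.160
Q = 157.8, so δQ = 0.160 × 157.8 = 25.2.

157.8 ± 25.2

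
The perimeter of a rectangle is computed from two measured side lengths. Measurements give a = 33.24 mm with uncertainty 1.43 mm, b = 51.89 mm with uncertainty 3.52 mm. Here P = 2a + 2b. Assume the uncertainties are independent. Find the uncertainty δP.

7.60 mm

P is a linear combination, so absolute uncertainties add in quadrature:
  (2·δa)² = 8.18;  (2·δb)² = 49.6
δP = √(57.7) = 7.60 mm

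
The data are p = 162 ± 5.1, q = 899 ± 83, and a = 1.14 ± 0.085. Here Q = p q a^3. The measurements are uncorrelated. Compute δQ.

Q is a product of powers, so relative uncertainties combine in quadrature:
  (1·δp/p)² = (1×0.0315)² = 0.000991;  (1·δq/q)² = (1×0.0923)² = 0.00852;  (3·δa/a)² = (3×0.0746)² = 0.0500
δQ/Q = √(0.0595) = 0.244
Q = 2.16e+05, so δQ = 0.244 × 2.16e+05 = 52700.

52700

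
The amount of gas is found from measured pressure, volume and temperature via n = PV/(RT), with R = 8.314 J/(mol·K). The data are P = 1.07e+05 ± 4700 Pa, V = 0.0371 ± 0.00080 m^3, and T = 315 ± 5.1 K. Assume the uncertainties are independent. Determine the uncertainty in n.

Since n is a product/quotient, work with relative uncertainties:
  (1·δP/P)² = (1×0.0439)² = 0.00193;  (1·δV/V)² = (1×0.0216)² = 0.000465;  (-1·δT/T)² = (-1×0.0162)² = 0.000262
δn/n = √(0.00266) = 0.0515
n = 1.52 mol, so δn = 0.0515 × 1.52 = 0.0781 mol.

0.0781 mol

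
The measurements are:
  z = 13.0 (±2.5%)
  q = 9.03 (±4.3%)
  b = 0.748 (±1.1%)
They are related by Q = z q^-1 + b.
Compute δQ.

Let p = z·q^-1 = 1.44. δp/p = √((1·δz/z)² + (-1·δq/q)²) = √(0.000625 + 0.00185) = 0.0497, so δp = 0.0716.
Q = p + b: δQ = √(δp² + δb²) = √(0.00513 + 6.77e-05) = 0.0721

0.0721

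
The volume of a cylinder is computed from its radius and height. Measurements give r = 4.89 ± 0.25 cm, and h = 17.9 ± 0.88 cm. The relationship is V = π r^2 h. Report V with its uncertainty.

Relative error in a monomial: (δV/V)² = Σ (nᵢ · δxᵢ/xᵢ)².
  (2·δr/r)² = (2×0.0511)² = 0.0105;  (1·δh/h)² = (1×0.0492)² = 0.00242
δV/V = √(0.0129) = 0.113
V = 1340 cm^3, so δV = 0.113 × 1340 = 153 cm^3.

1340 ± 153 cm^3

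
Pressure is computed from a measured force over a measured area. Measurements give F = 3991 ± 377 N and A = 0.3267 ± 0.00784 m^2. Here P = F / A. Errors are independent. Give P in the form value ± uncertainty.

Products/powers → add relative errors in quadrature, weighted by exponent:
  (1·δF/F)² = (1×0.0945)² = 0.00892;  (-1·δA/A)² = (-1×0.0240)² = 0.000576
δP/P = √(0.00950) = 0.0975
P = 12220 Pa, so δP = 0.0975 × 12220 = 1190 Pa.

12220 ± 1190 Pa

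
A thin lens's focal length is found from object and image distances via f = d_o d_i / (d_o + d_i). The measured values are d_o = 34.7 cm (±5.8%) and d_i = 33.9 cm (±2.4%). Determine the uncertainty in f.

0.534 cm

∂f/∂d_o = (d_i/(d_o+d_i))² = 0.244;  ∂f/∂d_i = (d_o/(d_o+d_i))² = 0.256
δf = √((∂f/∂d_o · δd_o)² + (∂f/∂d_i · δd_i)²) = √(0.242 + 0.0433) = 0.534 cm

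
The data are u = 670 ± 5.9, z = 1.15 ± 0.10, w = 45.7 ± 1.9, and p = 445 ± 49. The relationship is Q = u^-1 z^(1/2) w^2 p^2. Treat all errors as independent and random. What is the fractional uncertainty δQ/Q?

0.240

Q is a product of powers, so relative uncertainties combine in quadrature:
  (-1·δu/u)² = (-1×0.00881)² = 7.75e-05;  (½·δz/z)² = (0.5×0.0870)² = 0.00189;  (2·δw/w)² = (2×0.0416)² = 0.00691;  (2·δp/p)² = (2×0.110)² = 0.0485
δQ/Q = √(0.0574) = 0.240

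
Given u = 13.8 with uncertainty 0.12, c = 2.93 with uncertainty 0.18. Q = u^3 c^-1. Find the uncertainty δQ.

59.9

Q is a product of powers, so relative uncertainties combine in quadrature:
  (3·δu/u)² = (3×0.00870)² = 0.000681;  (-1·δc/c)² = (-1×0.0614)² = 0.00377
δQ/Q = √(0.00445) = 0.0667
Q = 897, so δQ = 0.0667 × 897 = 59.9.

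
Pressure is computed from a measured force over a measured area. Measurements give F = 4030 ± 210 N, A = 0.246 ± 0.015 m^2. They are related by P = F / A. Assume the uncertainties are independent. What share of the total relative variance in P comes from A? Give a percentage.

(δP/P)² = (1·δF/F)² + (-1·δA/A)²
  F term: (1×0.0521)² = 0.00272
  A term: (-1×0.0610)² = 0.00372
Total = 0.00643. Share from A = 0.00372/0.00643 = 0.578.

57.8%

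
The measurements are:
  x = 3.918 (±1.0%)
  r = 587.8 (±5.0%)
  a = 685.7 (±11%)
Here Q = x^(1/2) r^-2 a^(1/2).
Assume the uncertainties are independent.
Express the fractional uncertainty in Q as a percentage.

Products/powers → add relative errors in quadrature, weighted by exponent:
  (½·δx/x)² = (0.5×0.0100)² = 2.5e-05;  (-2·δr/r)² = (-2×0.0500)² = 0.0100;  (½·δa/a)² = (0.5×0.110)² = 0.00302
δQ/Q = √(0.0131) = 0.114

11.4%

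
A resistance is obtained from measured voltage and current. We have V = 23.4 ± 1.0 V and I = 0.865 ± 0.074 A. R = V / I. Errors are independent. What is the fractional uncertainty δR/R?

0.0956

R is a product of powers, so relative uncertainties combine in quadrature:
  (1·δV/V)² = (1×0.0427)² = 0.00183;  (-1·δI/I)² = (-1×0.0855)² = 0.00732
δR/R = √(0.00914) = 0.0956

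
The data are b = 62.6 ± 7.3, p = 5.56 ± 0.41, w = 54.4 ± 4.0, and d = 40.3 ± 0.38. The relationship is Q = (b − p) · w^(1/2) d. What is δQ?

Let u = b − p = 57.0. δu = √(δb² + δp²) = √(53.3 + 0.168) = 7.31, so δu/u = 0.128.
Q is then a monomial in u, w, d:
δQ/Q = √((δu/u)² + (½·δw/w)² + (1·δd/d)²) = √(0.0164 + 0.00135 + 8.89e-05) = 0.134
Q = 17000, so δQ = 0.134 × 17000 = 2270.

2270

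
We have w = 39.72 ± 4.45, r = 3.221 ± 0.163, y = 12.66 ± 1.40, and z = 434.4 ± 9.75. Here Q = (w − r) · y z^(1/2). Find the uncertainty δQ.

Let u = w − r = 36.50. δu = √(δw² + δr²) = √(19.8 + 0.0266) = 4.45, so δu/u = 0.122.
Q is then a monomial in u, y, z:
δQ/Q = √((δu/u)² + (1·δy/y)² + (½·δz/z)²) = √(0.0149 + 0.0122 + 0.000126) = 0.165
Q = 9631, so δQ = 0.165 × 9631 = 1590.

1590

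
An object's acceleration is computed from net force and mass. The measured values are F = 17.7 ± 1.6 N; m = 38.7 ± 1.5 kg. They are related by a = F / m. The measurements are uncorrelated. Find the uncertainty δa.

0.0450 m/s^2

For a monomial a ∝ F, m^-1, fractional errors add in quadrature:
  (1·δF/F)² = (1×0.0904)² = 0.00817;  (-1·δm/m)² = (-1×0.0388)² = 0.00150
δa/a = √(0.00967) = 0.0984
a = 0.457 m/s^2, so δa = 0.0984 × 0.457 = 0.0450 m/s^2.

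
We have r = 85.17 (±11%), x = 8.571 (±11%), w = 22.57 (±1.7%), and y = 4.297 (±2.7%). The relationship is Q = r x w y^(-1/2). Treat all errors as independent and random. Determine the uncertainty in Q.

Relative error in a monomial: (δQ/Q)² = Σ (nᵢ · δxᵢ/xᵢ)².
  (1·δr/r)² = (1×0.110)² = 0.0121;  (1·δx/x)² = (1×0.110)² = 0.0121;  (1·δw/w)² = (1×0.0170)² = 0.000289;  (−½·δy/y)² = (-0.5×0.0270)² = 0.000182
δQ/Q = √(0.0247) = 0.157
Q = 7948, so δQ = 0.157 × 7948 = 1250.

1250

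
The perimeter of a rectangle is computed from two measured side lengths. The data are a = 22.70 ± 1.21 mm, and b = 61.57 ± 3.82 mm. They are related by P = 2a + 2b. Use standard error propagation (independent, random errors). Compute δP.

8.01 mm

Absolute uncertainties add in quadrature for a linear combination:
  (2·δa)² = 5.86;  (2·δb)² = 58.4
δP = √(64.2) = 8.01 mm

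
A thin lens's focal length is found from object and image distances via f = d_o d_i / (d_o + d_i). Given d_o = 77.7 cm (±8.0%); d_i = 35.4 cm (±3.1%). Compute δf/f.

∂f/∂d_o = (d_i/(d_o+d_i))² = 0.0980;  ∂f/∂d_i = (d_o/(d_o+d_i))² = 0.472
δf = √((∂f/∂d_o · δd_o)² + (∂f/∂d_i · δd_i)²) = √(0.371 + 0.268) = 0.799 cm
f = 24.3 cm, so δf/f = 0.799/24.3 = 0.0329.

0.0329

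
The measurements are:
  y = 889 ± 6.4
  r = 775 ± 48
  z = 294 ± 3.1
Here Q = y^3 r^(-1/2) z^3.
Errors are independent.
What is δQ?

Since Q is a product/quotient, work with relative uncertainties:
  (3·δy/y)² = (3×0.00720)² = 0.000466;  (−½·δr/r)² = (-0.5×0.0619)² = 0.000959;  (3·δz/z)² = (3×0.0105)² = 0.00100
δQ/Q = √(0.00243) = 0.0493
Q = 6.41e+14, so δQ = 0.0493 × 6.41e+14 = 3.16e+13.

3.16e+13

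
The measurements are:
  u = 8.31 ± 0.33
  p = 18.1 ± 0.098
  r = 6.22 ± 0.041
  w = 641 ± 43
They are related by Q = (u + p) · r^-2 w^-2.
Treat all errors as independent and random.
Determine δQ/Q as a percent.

13.5%

Let h = u + p = 26.4. δh = √(δu² + δp²) = √(0.109 + 0.00960) = 0.344, so δh/h = 0.0130.
Q is then a monomial in h, r, w:
δQ/Q = √((δh/h)² + (-2·δr/r)² + (-2·δw/w)²) = √(0.000170 + 0.000174 + 0.0180) = 0.135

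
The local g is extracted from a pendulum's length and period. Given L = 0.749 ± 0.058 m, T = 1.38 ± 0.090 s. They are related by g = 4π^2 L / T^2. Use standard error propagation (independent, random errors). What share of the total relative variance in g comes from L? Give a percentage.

26.1%

(δg/g)² = (1·δL/L)² + (-2·δT/T)²
  L term: (1×0.0774)² = 0.00600
  T term: (-2×0.0652)² = 0.0170
Total = 0.0230. Share from L = 0.00600/0.0230 = 0.261.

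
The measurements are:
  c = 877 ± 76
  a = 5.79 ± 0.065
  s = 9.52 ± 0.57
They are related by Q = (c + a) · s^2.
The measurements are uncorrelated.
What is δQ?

11800

Let u = c + a = 883. δu = √(δc² + δa²) = √(5780 + 0.00423) = 76.0, so δu/u = 0.0861.
Q is then a monomial in u, s:
δQ/Q = √((δu/u)² + (2·δs/s)²) = √(0.00741 + 0.0143) = 0.147
Q = 80000, so δQ = 0.147 × 80000 = 11800.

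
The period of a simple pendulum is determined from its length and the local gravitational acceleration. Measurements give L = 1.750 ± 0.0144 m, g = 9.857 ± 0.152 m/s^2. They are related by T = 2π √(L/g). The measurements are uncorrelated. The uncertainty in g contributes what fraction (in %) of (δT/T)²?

77.8%

(δT/T)² = (½·δL/L)² + (−½·δg/g)²
  L term: (0.5×0.00823)² = 1.69e-05
  g term: (-0.5×0.0154)² = 5.94e-05
Total = 7.64e-05. Share from g = 5.94e-05/7.64e-05 = 0.778.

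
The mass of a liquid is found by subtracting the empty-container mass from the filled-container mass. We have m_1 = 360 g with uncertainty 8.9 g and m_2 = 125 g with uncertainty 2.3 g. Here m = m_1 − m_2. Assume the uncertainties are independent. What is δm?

Each term contributes (cᵢ δxᵢ)² to (δm)²:
  (δm_1)² = 79.2;  (δm_2)² = 5.29
δm = √(84.5) = 9.19 g

9.19 g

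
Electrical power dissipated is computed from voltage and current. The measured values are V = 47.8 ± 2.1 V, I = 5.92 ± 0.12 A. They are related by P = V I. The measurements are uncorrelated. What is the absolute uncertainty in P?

13.7 W

Since P is a product/quotient, work with relative uncertainties:
  (1·δV/V)² = (1×0.0439)² = 0.00193;  (1·δI/I)² = (1×0.0203)² = 0.000411
δP/P = √(0.00234) = 0.0484
P = 283 W, so δP = 0.0484 × 283 = 13.7 W.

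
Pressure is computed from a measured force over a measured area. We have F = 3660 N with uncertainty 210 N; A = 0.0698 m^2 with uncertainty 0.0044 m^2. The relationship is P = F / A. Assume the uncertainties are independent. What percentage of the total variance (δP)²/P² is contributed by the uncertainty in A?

(δP/P)² = (1·δF/F)² + (-1·δA/A)²
  F term: (1×0.0574)² = 0.00329
  A term: (-1×0.0630)² = 0.00397
Total = 0.00727. Share from A = 0.00397/0.00727 = 0.547.

54.7%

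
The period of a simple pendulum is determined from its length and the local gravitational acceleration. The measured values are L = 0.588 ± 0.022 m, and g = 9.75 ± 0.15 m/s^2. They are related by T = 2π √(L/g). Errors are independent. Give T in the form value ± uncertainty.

Each factor contributes (exponent × relative error)² to (δT/T)²:
  (½·δL/L)² = (0.5×0.0374)² = 0.000350;  (−½·δg/g)² = (-0.5×0.0154)² = 5.92e-05
δT/T = √(0.000409) = 0.0202
T = 1.54 s, so δT = 0.0202 × 1.54 = 0.0312 s.

1.54 ± 0.0312 s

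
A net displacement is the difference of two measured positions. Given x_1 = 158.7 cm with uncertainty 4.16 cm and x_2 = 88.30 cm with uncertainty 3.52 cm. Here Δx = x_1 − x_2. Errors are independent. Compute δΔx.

5.45 cm

Δx is a linear combination, so absolute uncertainties add in quadrature:
  (δx_1)² = 17.3;  (δx_2)² = 12.4
δΔx = √(29.7) = 5.45 cm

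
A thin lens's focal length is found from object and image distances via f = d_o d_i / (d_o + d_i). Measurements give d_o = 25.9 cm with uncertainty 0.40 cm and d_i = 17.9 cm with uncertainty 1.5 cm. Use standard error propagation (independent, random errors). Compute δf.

∂f/∂d_o = (d_i/(d_o+d_i))² = 0.167;  ∂f/∂d_i = (d_o/(d_o+d_i))² = 0.350
δf = √((∂f/∂d_o · δd_o)² + (∂f/∂d_i · δd_i)²) = √(0.00446 + 0.275) = 0.529 cm

0.529 cm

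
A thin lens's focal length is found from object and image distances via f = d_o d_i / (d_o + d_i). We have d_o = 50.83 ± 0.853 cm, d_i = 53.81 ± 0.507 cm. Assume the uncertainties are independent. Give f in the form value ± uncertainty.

26.14 ± 0.255 cm

∂f/∂d_o = (d_i/(d_o+d_i))² = 0.264;  ∂f/∂d_i = (d_o/(d_o+d_i))² = 0.236
δf = √((∂f/∂d_o · δd_o)² + (∂f/∂d_i · δd_i)²) = √(0.0509 + 0.0143) = 0.255 cm
f = 26.14 cm.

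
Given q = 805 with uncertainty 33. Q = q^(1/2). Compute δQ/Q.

0.0205

Q ∝ q^(1/2), so δQ/Q = |½| · δq/q = 0.5 × 0.0410 = 0.0205.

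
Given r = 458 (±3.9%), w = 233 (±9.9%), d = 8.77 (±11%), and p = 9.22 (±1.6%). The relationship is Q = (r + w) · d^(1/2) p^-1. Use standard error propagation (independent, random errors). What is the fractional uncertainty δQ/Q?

Let u = r + w = 691. δu = √(δr² + δw²) = √(319 + 532) = 29.2, so δu/u = 0.0422.
Q is then a monomial in u, d, p:
δQ/Q = √((δu/u)² + (½·δd/d)² + (-1·δp/p)²) = √(0.00178 + 0.00302 + 0.000256) = 0.0712

0.0712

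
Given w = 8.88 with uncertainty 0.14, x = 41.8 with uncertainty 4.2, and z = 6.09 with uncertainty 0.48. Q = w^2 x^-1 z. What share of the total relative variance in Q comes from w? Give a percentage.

(δQ/Q)² = (2·δw/w)² + (-1·δx/x)² + (1·δz/z)²
  w term: (2×0.0158)² = 0.000994
  x term: (-1×0.100)² = 0.0101
  z term: (1×0.0788)² = 0.00621
Total = 0.0173. Share from w = 0.000994/0.0173 = 0.0575.

5.75%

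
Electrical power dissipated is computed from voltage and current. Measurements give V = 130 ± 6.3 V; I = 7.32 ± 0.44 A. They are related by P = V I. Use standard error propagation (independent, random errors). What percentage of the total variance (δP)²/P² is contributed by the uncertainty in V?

(δP/P)² = (1·δV/V)² + (1·δI/I)²
  V term: (1×0.0485)² = 0.00235
  I term: (1×0.0601)² = 0.00361
Total = 0.00596. Share from V = 0.00235/0.00596 = 0.394.

39.4%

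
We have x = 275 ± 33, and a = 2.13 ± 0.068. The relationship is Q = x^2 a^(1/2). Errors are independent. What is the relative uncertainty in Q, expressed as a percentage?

Each factor contributes (exponent × relative error)² to (δQ/Q)²:
  (2·δx/x)² = (2×0.120)² = 0.0576;  (½·δa/a)² = (0.5×0.0319)² = 0.000255
δQ/Q = √(0.0579) = 0.241

24.1%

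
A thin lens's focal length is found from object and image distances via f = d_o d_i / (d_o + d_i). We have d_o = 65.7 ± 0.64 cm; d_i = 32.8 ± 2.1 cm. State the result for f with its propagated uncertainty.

∂f/∂d_o = (d_i/(d_o+d_i))² = 0.111;  ∂f/∂d_i = (d_o/(d_o+d_i))² = 0.445
δf = √((∂f/∂d_o · δd_o)² + (∂f/∂d_i · δd_i)²) = √(0.00504 + 0.873) = 0.937 cm
f = 21.9 cm.

21.9 ± 0.937 cm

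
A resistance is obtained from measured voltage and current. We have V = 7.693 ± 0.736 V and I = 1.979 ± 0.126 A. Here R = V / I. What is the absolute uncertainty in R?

Since R is a product/quotient, work with relative uncertainties:
  (1·δV/V)² = (1×0.0957)² = 0.00915;  (-1·δI/I)² = (-1×0.0637)² = 0.00405
δR/R = √(0.0132) = 0.115
R = 3.887 Ω, so δR = 0.115 × 3.887 = 0.447 Ω.

0.447 Ω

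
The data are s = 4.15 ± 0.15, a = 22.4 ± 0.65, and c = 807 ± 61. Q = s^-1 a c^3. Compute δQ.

Each factor contributes (exponent × relative error)² to (δQ/Q)²:
  (-1·δs/s)² = (-1×0.0361)² = 0.00131;  (1·δa/a)² = (1×0.0290)² = 0.000842;  (3·δc/c)² = (3×0.0756)² = 0.0514
δQ/Q = √(0.0536) = 0.231
Q = 2.84e+09, so δQ = 0.231 × 2.84e+09 = 6.57e+08.

6.57e+08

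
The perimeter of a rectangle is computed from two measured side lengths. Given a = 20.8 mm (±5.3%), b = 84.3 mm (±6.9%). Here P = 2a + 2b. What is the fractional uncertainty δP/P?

0.0563

For a sum/difference, combine absolute errors in quadrature:
  (2·δa)² = 4.86;  (2·δb)² = 135
δP = √(140) = 11.8 mm
P = 210 mm, so δP/P = 11.8/210 = 0.0563.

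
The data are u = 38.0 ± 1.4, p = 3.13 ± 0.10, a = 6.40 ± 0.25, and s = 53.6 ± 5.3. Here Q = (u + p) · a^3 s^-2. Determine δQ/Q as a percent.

23.2%

Let w = u + p = 41.1. δw = √(δu² + δp²) = √(1.96 + 0.0100) = 1.40, so δw/w = 0.0341.
Q is then a monomial in w, a, s:
δQ/Q = √((δw/w)² + (3·δa/a)² + (-2·δs/s)²) = √(0.00116 + 0.0137 + 0.0391) = 0.232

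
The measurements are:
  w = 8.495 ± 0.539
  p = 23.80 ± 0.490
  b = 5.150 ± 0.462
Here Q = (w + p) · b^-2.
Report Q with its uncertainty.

Let u = w + p = 32.30. δu = √(δw² + δp²) = √(0.291 + 0.240) = 0.728, so δu/u = 0.0226.
Q is then a monomial in u, b:
δQ/Q = √((δu/u)² + (-2·δb/b)²) = √(0.000509 + 0.0322) = 0.181
Q = 1.218, so δQ = 0.181 × 1.218 = 0.220.

1.218 ± 0.220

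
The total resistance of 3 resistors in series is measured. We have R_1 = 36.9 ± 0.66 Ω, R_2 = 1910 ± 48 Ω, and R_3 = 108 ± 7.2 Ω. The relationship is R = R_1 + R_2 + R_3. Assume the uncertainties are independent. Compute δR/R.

Each term contributes (cᵢ δxᵢ)² to (δR)²:
  (δR_1)² = 0.436;  (δR_2)² = 2300;  (δR_3)² = 51.8
δR = √(2360) = 48.5 Ω
R = 2050 Ω, so δR/R = 48.5/2050 = 0.0236.

0.0236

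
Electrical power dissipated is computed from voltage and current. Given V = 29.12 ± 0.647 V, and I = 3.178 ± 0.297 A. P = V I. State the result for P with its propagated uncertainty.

92.54 ± 8.89 W

For a monomial P ∝ V, I, fractional errors add in quadrature:
  (1·δV/V)² = (1×0.0222)² = 0.000494;  (1·δI/I)² = (1×0.0935)² = 0.00873
δP/P = √(0.00923) = 0.0961
P = 92.54 W, so δP = 0.0961 × 92.54 = 8.89 W.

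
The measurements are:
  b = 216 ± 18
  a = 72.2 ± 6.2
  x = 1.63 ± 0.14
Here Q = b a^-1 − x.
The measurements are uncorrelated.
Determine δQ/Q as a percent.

28.2%

Let p = b·a^-1 = 2.99. δp/p = √((1·δb/b)² + (-1·δa/a)²) = √(0.00694 + 0.00737) = 0.120, so δp = 0.358.
Q = p − x: δQ = √(δp² + δx²) = √(0.128 + 0.0196) = 0.384
Q = 1.36, so δQ/Q = 0.384/1.36 = 0.282.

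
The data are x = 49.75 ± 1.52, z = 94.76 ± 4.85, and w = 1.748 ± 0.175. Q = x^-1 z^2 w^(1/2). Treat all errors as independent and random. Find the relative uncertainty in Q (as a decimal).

0.118

Each factor contributes (exponent × relative error)² to (δQ/Q)²:
  (-1·δx/x)² = (-1×0.0306)² = 0.000933;  (2·δz/z)² = (2×0.0512)² = 0.0105;  (½·δw/w)² = (0.5×0.100)² = 0.00251
δQ/Q = √(0.0139) = 0.118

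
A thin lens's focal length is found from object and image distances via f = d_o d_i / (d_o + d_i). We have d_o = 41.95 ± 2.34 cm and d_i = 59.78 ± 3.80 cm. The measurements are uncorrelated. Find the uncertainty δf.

1.03 cm

∂f/∂d_o = (d_i/(d_o+d_i))² = 0.345;  ∂f/∂d_i = (d_o/(d_o+d_i))² = 0.170
δf = √((∂f/∂d_o · δd_o)² + (∂f/∂d_i · δd_i)²) = √(0.653 + 0.418) = 1.03 cm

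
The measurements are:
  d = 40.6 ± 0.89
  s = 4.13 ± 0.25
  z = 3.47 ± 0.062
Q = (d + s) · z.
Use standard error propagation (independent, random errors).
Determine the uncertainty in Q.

4.24

Let u = d + s = 44.7. δu = √(δd² + δs²) = √(0.792 + 0.0625) = 0.924, so δu/u = 0.0207.
Q is then a monomial in u, z:
δQ/Q = √((δu/u)² + (1·δz/z)²) = √(0.000427 + 0.000319) = 0.0273
Q = 155, so δQ = 0.0273 × 155 = 4.24.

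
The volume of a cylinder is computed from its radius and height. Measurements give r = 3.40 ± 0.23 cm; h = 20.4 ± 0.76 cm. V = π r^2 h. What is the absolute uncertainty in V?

104 cm^3

Since V is a product/quotient, work with relative uncertainties:
  (2·δr/r)² = (2×0.0676)² = 0.0183;  (1·δh/h)² = (1×0.0373)² = 0.00139
δV/V = √(0.0197) = 0.140
V = 741 cm^3, so δV = 0.140 × 741 = 104 cm^3.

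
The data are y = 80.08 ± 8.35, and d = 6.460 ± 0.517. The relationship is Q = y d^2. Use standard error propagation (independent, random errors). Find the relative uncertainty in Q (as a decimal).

0.191

For a monomial Q ∝ y, d^2, fractional errors add in quadrature:
  (1·δy/y)² = (1×0.104)² = 0.0109;  (2·δd/d)² = (2×0.0800)² = 0.0256
δQ/Q = √(0.0365) = 0.191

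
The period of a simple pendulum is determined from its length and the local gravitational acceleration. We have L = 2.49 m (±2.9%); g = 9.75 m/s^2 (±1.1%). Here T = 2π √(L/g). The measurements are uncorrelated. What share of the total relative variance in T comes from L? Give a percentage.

(δT/T)² = (½·δL/L)² + (−½·δg/g)²
  L term: (0.5×0.0290)² = 0.000210
  g term: (-0.5×0.0110)² = 3.03e-05
Total = 0.000240. Share from L = 0.000210/0.000240 = 0.874.

87.4%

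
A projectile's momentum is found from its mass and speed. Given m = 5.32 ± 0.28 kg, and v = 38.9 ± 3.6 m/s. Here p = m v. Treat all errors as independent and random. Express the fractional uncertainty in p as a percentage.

Each factor contributes (exponent × relative error)² to (δp/p)²:
  (1·δm/m)² = (1×0.0526)² = 0.00277;  (1·δv/v)² = (1×0.0925)² = 0.00856
δp/p = √(0.0113) = 0.106

10.6%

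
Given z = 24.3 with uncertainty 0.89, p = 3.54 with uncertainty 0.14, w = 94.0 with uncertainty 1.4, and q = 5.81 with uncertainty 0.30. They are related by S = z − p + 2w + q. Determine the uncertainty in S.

For a sum/difference, combine absolute errors in quadrature:
  (δz)² = 0.792;  (δp)² = 0.0196;  (2·δw)² = 7.84;  (δq)² = 0.0900
δS = √(8.74) = 2.96

2.96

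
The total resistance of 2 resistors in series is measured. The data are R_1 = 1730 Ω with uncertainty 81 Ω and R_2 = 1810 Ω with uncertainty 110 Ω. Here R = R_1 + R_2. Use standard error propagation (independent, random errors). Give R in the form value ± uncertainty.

3540 ± 137 Ω

Absolute uncertainties add in quadrature for a linear combination:
  (δR_1)² = 6560;  (δR_2)² = 12100
δR = √(18700) = 137 Ω
R = 3540 Ω.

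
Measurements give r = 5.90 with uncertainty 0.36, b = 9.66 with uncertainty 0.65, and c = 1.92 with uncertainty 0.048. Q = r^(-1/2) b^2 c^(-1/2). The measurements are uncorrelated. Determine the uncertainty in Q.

3.84

For a monomial Q ∝ r^(-1/2), b^2, c^(-1/2), fractional errors add in quadrature:
  (−½·δr/r)² = (-0.5×0.0610)² = 0.000931;  (2·δb/b)² = (2×0.0673)² = 0.0181;  (−½·δc/c)² = (-0.5×0.0250)² = 0.000156
δQ/Q = √(0.0192) = 0.139
Q = 27.7, so δQ = 0.139 × 27.7 = 3.84.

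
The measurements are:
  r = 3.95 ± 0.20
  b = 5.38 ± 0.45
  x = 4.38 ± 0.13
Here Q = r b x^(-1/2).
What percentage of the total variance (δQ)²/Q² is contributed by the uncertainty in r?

(δQ/Q)² = (1·δr/r)² + (1·δb/b)² + (−½·δx/x)²
  r term: (1×0.0506)² = 0.00256
  b term: (1×0.0836)² = 0.00700
  x term: (-0.5×0.0297)² = 0.000220
Total = 0.00978. Share from r = 0.00256/0.00978 = 0.262.

26.2%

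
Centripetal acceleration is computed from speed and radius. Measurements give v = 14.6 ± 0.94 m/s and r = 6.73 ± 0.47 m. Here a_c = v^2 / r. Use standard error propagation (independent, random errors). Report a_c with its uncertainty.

31.7 ± 4.64 m/s^2

a_c is a product of powers, so relative uncertainties combine in quadrature:
  (2·δv/v)² = (2×0.0644)² = 0.0166;  (-1·δr/r)² = (-1×0.0698)² = 0.00488
δa_c/a_c = √(0.0215) = 0.146
a_c = 31.7 m/s^2, so δa_c = 0.146 × 31.7 = 4.64 m/s^2.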